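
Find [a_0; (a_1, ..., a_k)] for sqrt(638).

Write x_i = (sqrt(638) + m_i)/d_i with (m_0, d_0) = (0, 1). a_0 = floor(sqrt(638)) = 25, since 25^2 = 625 <= 638 < 676 = 26^2.
Iterate m_{i+1} = d_i*a_i - m_i, d_{i+1} = (638 - m_{i+1}^2)/d_i, a_{i+1} = floor((a_0 + m_{i+1})/d_{i+1}):
  m_1 = 1*25 - 0 = 25, d_1 = (638 - 25^2)/1 = 13/1 = 13, a_1 = floor((25 + 25)/13) = 3.
  m_2 = 13*3 - 25 = 14, d_2 = (638 - 14^2)/13 = 442/13 = 34, a_2 = floor((25 + 14)/34) = 1.
  m_3 = 34*1 - 14 = 20, d_3 = (638 - 20^2)/34 = 238/34 = 7, a_3 = floor((25 + 20)/7) = 6.
  m_4 = 7*6 - 20 = 22, d_4 = (638 - 22^2)/7 = 154/7 = 22, a_4 = floor((25 + 22)/22) = 2.
  m_5 = 22*2 - 22 = 22, d_5 = (638 - 22^2)/22 = 154/22 = 7, a_5 = floor((25 + 22)/7) = 6.
  m_6 = 7*6 - 22 = 20, d_6 = (638 - 20^2)/7 = 238/7 = 34, a_6 = floor((25 + 20)/34) = 1.
  m_7 = 34*1 - 20 = 14, d_7 = (638 - 14^2)/34 = 442/34 = 13, a_7 = floor((25 + 14)/13) = 3.
  m_8 = 13*3 - 14 = 25, d_8 = (638 - 25^2)/13 = 13/13 = 1, a_8 = floor((25 + 25)/1) = 50.
  m_9 = 1*50 - 25 = 25, d_9 = (638 - 25^2)/1 = 13/1 = 13: (m_9, d_9) = (m_1, d_1) = (25, 13), so from here the quotients repeat a_1, ..., a_8; the period length is 8.
Hence the expansion of sqrt(638) is a_0 = 25 followed by the repeating block 3, 1, 6, 2, 6, 1, 3, 50 (period 8).

[25; (3, 1, 6, 2, 6, 1, 3, 50)]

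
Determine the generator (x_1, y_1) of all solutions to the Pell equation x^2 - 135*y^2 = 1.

(x, y) = (244, 21)

First expand sqrt(135) as a continued fraction. With x_i = (sqrt(135) + m_i)/d_i and (m_0, d_0) = (0, 1): a_0 = floor(sqrt(135)) = 11, since 11^2 = 121 <= 135 < 144 = 12^2.
Iterate m_{i+1} = d_i*a_i - m_i, d_{i+1} = (135 - m_{i+1}^2)/d_i, a_{i+1} = floor((a_0 + m_{i+1})/d_{i+1}):
  m_1 = 1*11 - 0 = 11, d_1 = (135 - 11^2)/1 = 14/1 = 14, a_1 = floor((11 + 11)/14) = 1.
  m_2 = 14*1 - 11 = 3, d_2 = (135 - 3^2)/14 = 126/14 = 9, a_2 = floor((11 + 3)/9) = 1.
  m_3 = 9*1 - 3 = 6, d_3 = (135 - 6^2)/9 = 99/9 = 11, a_3 = floor((11 + 6)/11) = 1.
  m_4 = 11*1 - 6 = 5, d_4 = (135 - 5^2)/11 = 110/11 = 10, a_4 = floor((11 + 5)/10) = 1.
  m_5 = 10*1 - 5 = 5, d_5 = (135 - 5^2)/10 = 110/10 = 11, a_5 = floor((11 + 5)/11) = 1.
  m_6 = 11*1 - 5 = 6, d_6 = (135 - 6^2)/11 = 99/11 = 9, a_6 = floor((11 + 6)/9) = 1.
  m_7 = 9*1 - 6 = 3, d_7 = (135 - 3^2)/9 = 126/9 = 14, a_7 = floor((11 + 3)/14) = 1.
  m_8 = 14*1 - 3 = 11, d_8 = (135 - 11^2)/14 = 14/14 = 1, a_8 = floor((11 + 11)/1) = 22.
  m_9 = 1*22 - 11 = 11, d_9 = (135 - 11^2)/1 = 14/1 = 14: (m_9, d_9) = (m_1, d_1) = (11, 14), so from here the quotients repeat a_1, ..., a_8; the period length is 8.
So sqrt(135) = [11; (1, 1, 1, 1, 1, 1, 1, 22)] with period length k = 8.
k is even, so the fundamental solution of x^2 - 135y^2 = 1 is (p_{k-1}, q_{k-1}) = (p_7, q_7); compute convergents through index 7.
Convergents (p_i = a_i*p_{i-1} + p_{i-2}, q_i = a_i*q_{i-1} + q_{i-2} with p_{-2}=0, p_{-1}=1, q_{-2}=1, q_{-1}=0):
  i=0: a_0=11, p_0 = 11*1 + 0 = 11, q_0 = 11*0 + 1 = 1.
  i=1: a_1=1, p_1 = 1*11 + 1 = 12, q_1 = 1*1 + 0 = 1.
  i=2: a_2=1, p_2 = 1*12 + 11 = 23, q_2 = 1*1 + 1 = 2.
  i=3: a_3=1, p_3 = 1*23 + 12 = 35, q_3 = 1*2 + 1 = 3.
  i=4: a_4=1, p_4 = 1*35 + 23 = 58, q_4 = 1*3 + 2 = 5.
  i=5: a_5=1, p_5 = 1*58 + 35 = 93, q_5 = 1*5 + 3 = 8.
  i=6: a_6=1, p_6 = 1*93 + 58 = 151, q_6 = 1*8 + 5 = 13.
  i=7: a_7=1, p_7 = 1*151 + 93 = 244, q_7 = 1*13 + 8 = 21.
Check: 244^2 - 135*21^2 = 59536 - 59535 = 1, so (x, y) = (244, 21) solves the equation, and by the theorem it is the least positive solution.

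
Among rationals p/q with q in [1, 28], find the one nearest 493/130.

91/24

Expand x = 493/130 as a continued fraction with the Euclidean algorithm:
  493 = 3*130 + 103, so a_0 = 3.
  130 = 1*103 + 27, so a_1 = 1.
  103 = 3*27 + 22, so a_2 = 3.
  27 = 1*22 + 5, so a_3 = 1.
  22 = 4*5 + 2, so a_4 = 4.
  5 = 2*2 + 1, so a_5 = 2.
  2 = 2*1 + 0, so a_6 = 2.
so x = [3; 1, 3, 1, 4, 2, 2].
Convergents (p_i = a_i*p_{i-1} + p_{i-2}, q_i = a_i*q_{i-1} + q_{i-2} with p_{-2}=0, p_{-1}=1, q_{-2}=1, q_{-1}=0), until the denominator exceeds 28:
  i=0: a_0=3, p_0 = 3*1 + 0 = 3, q_0 = 3*0 + 1 = 1.
  i=1: a_1=1, p_1 = 1*3 + 1 = 4, q_1 = 1*1 + 0 = 1.
  i=2: a_2=3, p_2 = 3*4 + 3 = 15, q_2 = 3*1 + 1 = 4.
  i=3: a_3=1, p_3 = 1*15 + 4 = 19, q_3 = 1*4 + 1 = 5.
  i=4: a_4=4, p_4 = 4*19 + 15 = 91, q_4 = 4*5 + 4 = 24.
  i=5: a_5=2, p_5 = 2*91 + 19 = 201, q_5 = 2*24 + 5 = 53.
q_5 = 53 > 28, so the last convergent with denominator <= 28 is p_4/q_4 = 91/24.
The closest fraction with denominator <= 28 is either p_4/q_4 or the intermediate fraction (k*p_4 + p_3)/(k*q_4 + q_3) with the largest k >= 1 whose denominator stays <= 28; these approach x as k grows, and every other convergent or intermediate fraction in range is farther away.
Largest k: floor((28 - q_3)/q_4) = floor((28 - 5)/24) = 0.
Since k = 0, no intermediate fraction beyond p_4/q_4 has denominator <= 28, so the convergent 91/24 is the closest (its error is |493*24 - 91*130|/(130*24) = 2/3120).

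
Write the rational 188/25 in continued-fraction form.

[7; 1, 1, 12]

Run the Euclidean algorithm on 188 and 25; the successive quotients are the partial quotients a_0, a_1, ... (each step inverts the fractional part left over by the previous one):
  188 = 7*25 + 13, so a_0 = 7.
  25 = 1*13 + 12, so a_1 = 1.
  13 = 1*12 + 1, so a_2 = 1.
  12 = 12*1 + 0, so a_3 = 12.
The remainder reaches 0 after 4 divisions, so the expansion has 4 partial quotients, read off in order.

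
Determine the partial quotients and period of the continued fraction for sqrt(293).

[17; (8, 1, 1, 8, 34)]

Write x_i = (sqrt(293) + m_i)/d_i with (m_0, d_0) = (0, 1). a_0 = floor(sqrt(293)) = 17, since 17^2 = 289 <= 293 < 324 = 18^2.
Iterate m_{i+1} = d_i*a_i - m_i, d_{i+1} = (293 - m_{i+1}^2)/d_i, a_{i+1} = floor((a_0 + m_{i+1})/d_{i+1}):
  m_1 = 1*17 - 0 = 17, d_1 = (293 - 17^2)/1 = 4/1 = 4, a_1 = floor((17 + 17)/4) = 8.
  m_2 = 4*8 - 17 = 15, d_2 = (293 - 15^2)/4 = 68/4 = 17, a_2 = floor((17 + 15)/17) = 1.
  m_3 = 17*1 - 15 = 2, d_3 = (293 - 2^2)/17 = 289/17 = 17, a_3 = floor((17 + 2)/17) = 1.
  m_4 = 17*1 - 2 = 15, d_4 = (293 - 15^2)/17 = 68/17 = 4, a_4 = floor((17 + 15)/4) = 8.
  m_5 = 4*8 - 15 = 17, d_5 = (293 - 17^2)/4 = 4/4 = 1, a_5 = floor((17 + 17)/1) = 34.
  m_6 = 1*34 - 17 = 17, d_6 = (293 - 17^2)/1 = 4/1 = 4: (m_6, d_6) = (m_1, d_1) = (17, 4), so from here the quotients repeat a_1, ..., a_5; the period length is 5.
Hence the expansion of sqrt(293) is a_0 = 17 followed by the repeating block 8, 1, 1, 8, 34 (period 5).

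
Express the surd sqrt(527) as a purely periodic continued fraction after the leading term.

[22; (1, 21, 1, 44)]

Write x_i = (sqrt(527) + m_i)/d_i with (m_0, d_0) = (0, 1). a_0 = floor(sqrt(527)) = 22, since 22^2 = 484 <= 527 < 529 = 23^2.
Iterate m_{i+1} = d_i*a_i - m_i, d_{i+1} = (527 - m_{i+1}^2)/d_i, a_{i+1} = floor((a_0 + m_{i+1})/d_{i+1}):
  m_1 = 1*22 - 0 = 22, d_1 = (527 - 22^2)/1 = 43/1 = 43, a_1 = floor((22 + 22)/43) = 1.
  m_2 = 43*1 - 22 = 21, d_2 = (527 - 21^2)/43 = 86/43 = 2, a_2 = floor((22 + 21)/2) = 21.
  m_3 = 2*21 - 21 = 21, d_3 = (527 - 21^2)/2 = 86/2 = 43, a_3 = floor((22 + 21)/43) = 1.
  m_4 = 43*1 - 21 = 22, d_4 = (527 - 22^2)/43 = 43/43 = 1, a_4 = floor((22 + 22)/1) = 44.
  m_5 = 1*44 - 22 = 22, d_5 = (527 - 22^2)/1 = 43/1 = 43: (m_5, d_5) = (m_1, d_1) = (22, 43), so from here the quotients repeat a_1, ..., a_4; the period length is 4.
Hence the expansion of sqrt(527) is a_0 = 22 followed by the repeating block 1, 21, 1, 44 (period 4).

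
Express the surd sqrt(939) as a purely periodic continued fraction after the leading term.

Write x_i = (sqrt(939) + m_i)/d_i with (m_0, d_0) = (0, 1). a_0 = floor(sqrt(939)) = 30, since 30^2 = 900 <= 939 < 961 = 31^2.
Iterate m_{i+1} = d_i*a_i - m_i, d_{i+1} = (939 - m_{i+1}^2)/d_i, a_{i+1} = floor((a_0 + m_{i+1})/d_{i+1}):
  m_1 = 1*30 - 0 = 30, d_1 = (939 - 30^2)/1 = 39/1 = 39, a_1 = floor((30 + 30)/39) = 1.
  m_2 = 39*1 - 30 = 9, d_2 = (939 - 9^2)/39 = 858/39 = 22, a_2 = floor((30 + 9)/22) = 1.
  m_3 = 22*1 - 9 = 13, d_3 = (939 - 13^2)/22 = 770/22 = 35, a_3 = floor((30 + 13)/35) = 1.
  m_4 = 35*1 - 13 = 22, d_4 = (939 - 22^2)/35 = 455/35 = 13, a_4 = floor((30 + 22)/13) = 4.
  m_5 = 13*4 - 22 = 30, d_5 = (939 - 30^2)/13 = 39/13 = 3, a_5 = floor((30 + 30)/3) = 20.
  m_6 = 3*20 - 30 = 30, d_6 = (939 - 30^2)/3 = 39/3 = 13, a_6 = floor((30 + 30)/13) = 4.
  m_7 = 13*4 - 30 = 22, d_7 = (939 - 22^2)/13 = 455/13 = 35, a_7 = floor((30 + 22)/35) = 1.
  m_8 = 35*1 - 22 = 13, d_8 = (939 - 13^2)/35 = 770/35 = 22, a_8 = floor((30 + 13)/22) = 1.
  m_9 = 22*1 - 13 = 9, d_9 = (939 - 9^2)/22 = 858/22 = 39, a_9 = floor((30 + 9)/39) = 1.
  m_10 = 39*1 - 9 = 30, d_10 = (939 - 30^2)/39 = 39/39 = 1, a_10 = floor((30 + 30)/1) = 60.
  m_11 = 1*60 - 30 = 30, d_11 = (939 - 30^2)/1 = 39/1 = 39: (m_11, d_11) = (m_1, d_1) = (30, 39), so from here the quotients repeat a_1, ..., a_10; the period length is 10.
Hence the expansion of sqrt(939) is a_0 = 30 followed by the repeating block 1, 1, 1, 4, 20, 4, 1, 1, 1, 60 (period 10).

[30; (1, 1, 1, 4, 20, 4, 1, 1, 1, 60)]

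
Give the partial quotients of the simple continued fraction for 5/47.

[0; 9, 2, 2]

Run the Euclidean algorithm on 5 and 47; the successive quotients are the partial quotients a_0, a_1, ... (each step inverts the fractional part left over by the previous one):
  5 = 0*47 + 5, so a_0 = 0.
  47 = 9*5 + 2, so a_1 = 9.
  5 = 2*2 + 1, so a_2 = 2.
  2 = 2*1 + 0, so a_3 = 2.
The remainder reaches 0 after 4 divisions, so the expansion has 4 partial quotients, read off in order.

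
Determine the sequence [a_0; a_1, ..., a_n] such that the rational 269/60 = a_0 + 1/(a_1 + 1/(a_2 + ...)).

Run the Euclidean algorithm on 269 and 60; the successive quotients are the partial quotients a_0, a_1, ... (each step inverts the fractional part left over by the previous one):
  269 = 4*60 + 29, so a_0 = 4.
  60 = 2*29 + 2, so a_1 = 2.
  29 = 14*2 + 1, so a_2 = 14.
  2 = 2*1 + 0, so a_3 = 2.
The remainder reaches 0 after 4 divisions, so the expansion has 4 partial quotients, read off in order.

[4; 2, 14, 2]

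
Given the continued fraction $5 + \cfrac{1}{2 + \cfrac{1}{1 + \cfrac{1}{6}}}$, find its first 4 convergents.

Using the convergent recurrence p_i = a_i*p_{i-1} + p_{i-2}, q_i = a_i*q_{i-1} + q_{i-2} with p_{-2}=0, p_{-1}=1, q_{-2}=1, q_{-1}=0:
  i=0: a_0=5, p_0 = 5*1 + 0 = 5, q_0 = 5*0 + 1 = 1.
  i=1: a_1=2, p_1 = 2*5 + 1 = 11, q_1 = 2*1 + 0 = 2.
  i=2: a_2=1, p_2 = 1*11 + 5 = 16, q_2 = 1*2 + 1 = 3.
  i=3: a_3=6, p_3 = 6*16 + 11 = 107, q_3 = 6*3 + 2 = 20.

5/1, 11/2, 16/3, 107/20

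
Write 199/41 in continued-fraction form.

[4; 1, 5, 1, 5]

Run the Euclidean algorithm on 199 and 41; the successive quotients are the partial quotients a_0, a_1, ... (each step inverts the fractional part left over by the previous one):
  199 = 4*41 + 35, so a_0 = 4.
  41 = 1*35 + 6, so a_1 = 1.
  35 = 5*6 + 5, so a_2 = 5.
  6 = 1*5 + 1, so a_3 = 1.
  5 = 5*1 + 0, so a_4 = 5.
The remainder reaches 0 after 5 divisions, so the expansion has 5 partial quotients, read off in order.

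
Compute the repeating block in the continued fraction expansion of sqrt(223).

[14; (1, 13, 1, 28)]

Write x_i = (sqrt(223) + m_i)/d_i with (m_0, d_0) = (0, 1). a_0 = floor(sqrt(223)) = 14, since 14^2 = 196 <= 223 < 225 = 15^2.
Iterate m_{i+1} = d_i*a_i - m_i, d_{i+1} = (223 - m_{i+1}^2)/d_i, a_{i+1} = floor((a_0 + m_{i+1})/d_{i+1}):
  m_1 = 1*14 - 0 = 14, d_1 = (223 - 14^2)/1 = 27/1 = 27, a_1 = floor((14 + 14)/27) = 1.
  m_2 = 27*1 - 14 = 13, d_2 = (223 - 13^2)/27 = 54/27 = 2, a_2 = floor((14 + 13)/2) = 13.
  m_3 = 2*13 - 13 = 13, d_3 = (223 - 13^2)/2 = 54/2 = 27, a_3 = floor((14 + 13)/27) = 1.
  m_4 = 27*1 - 13 = 14, d_4 = (223 - 14^2)/27 = 27/27 = 1, a_4 = floor((14 + 14)/1) = 28.
  m_5 = 1*28 - 14 = 14, d_5 = (223 - 14^2)/1 = 27/1 = 27: (m_5, d_5) = (m_1, d_1) = (14, 27), so from here the quotients repeat a_1, ..., a_4; the period length is 4.
Hence the expansion of sqrt(223) is a_0 = 14 followed by the repeating block 1, 13, 1, 28 (period 4).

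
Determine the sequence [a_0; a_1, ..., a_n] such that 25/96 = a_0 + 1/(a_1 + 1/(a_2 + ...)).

Run the Euclidean algorithm on 25 and 96; the successive quotients are the partial quotients a_0, a_1, ... (each step inverts the fractional part left over by the previous one):
  25 = 0*96 + 25, so a_0 = 0.
  96 = 3*25 + 21, so a_1 = 3.
  25 = 1*21 + 4, so a_2 = 1.
  21 = 5*4 + 1, so a_3 = 5.
  4 = 4*1 + 0, so a_4 = 4.
The remainder reaches 0 after 5 divisions, so the expansion has 5 partial quotients, read off in order.

[0; 3, 1, 5, 4]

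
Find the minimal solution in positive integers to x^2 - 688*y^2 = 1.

(x, y) = (24248647, 924471)

First expand sqrt(688) as a continued fraction. With x_i = (sqrt(688) + m_i)/d_i and (m_0, d_0) = (0, 1): a_0 = floor(sqrt(688)) = 26, since 26^2 = 676 <= 688 < 729 = 27^2.
Iterate m_{i+1} = d_i*a_i - m_i, d_{i+1} = (688 - m_{i+1}^2)/d_i, a_{i+1} = floor((a_0 + m_{i+1})/d_{i+1}):
  m_1 = 1*26 - 0 = 26, d_1 = (688 - 26^2)/1 = 12/1 = 12, a_1 = floor((26 + 26)/12) = 4.
  m_2 = 12*4 - 26 = 22, d_2 = (688 - 22^2)/12 = 204/12 = 17, a_2 = floor((26 + 22)/17) = 2.
  m_3 = 17*2 - 22 = 12, d_3 = (688 - 12^2)/17 = 544/17 = 32, a_3 = floor((26 + 12)/32) = 1.
  m_4 = 32*1 - 12 = 20, d_4 = (688 - 20^2)/32 = 288/32 = 9, a_4 = floor((26 + 20)/9) = 5.
  m_5 = 9*5 - 20 = 25, d_5 = (688 - 25^2)/9 = 63/9 = 7, a_5 = floor((26 + 25)/7) = 7.
  m_6 = 7*7 - 25 = 24, d_6 = (688 - 24^2)/7 = 112/7 = 16, a_6 = floor((26 + 24)/16) = 3.
  m_7 = 16*3 - 24 = 24, d_7 = (688 - 24^2)/16 = 112/16 = 7, a_7 = floor((26 + 24)/7) = 7.
  m_8 = 7*7 - 24 = 25, d_8 = (688 - 25^2)/7 = 63/7 = 9, a_8 = floor((26 + 25)/9) = 5.
  m_9 = 9*5 - 25 = 20, d_9 = (688 - 20^2)/9 = 288/9 = 32, a_9 = floor((26 + 20)/32) = 1.
  m_10 = 32*1 - 20 = 12, d_10 = (688 - 12^2)/32 = 544/32 = 17, a_10 = floor((26 + 12)/17) = 2.
  m_11 = 17*2 - 12 = 22, d_11 = (688 - 22^2)/17 = 204/17 = 12, a_11 = floor((26 + 22)/12) = 4.
  m_12 = 12*4 - 22 = 26, d_12 = (688 - 26^2)/12 = 12/12 = 1, a_12 = floor((26 + 26)/1) = 52.
  m_13 = 1*52 - 26 = 26, d_13 = (688 - 26^2)/1 = 12/1 = 12: (m_13, d_13) = (m_1, d_1) = (26, 12), so from here the quotients repeat a_1, ..., a_12; the period length is 12.
So sqrt(688) = [26; (4, 2, 1, 5, 7, 3, 7, 5, 1, 2, 4, 52)] with period length k = 12.
k is even, so the fundamental solution of x^2 - 688y^2 = 1 is (p_{k-1}, q_{k-1}) = (p_11, q_11); compute convergents through index 11.
Convergents (p_i = a_i*p_{i-1} + p_{i-2}, q_i = a_i*q_{i-1} + q_{i-2} with p_{-2}=0, p_{-1}=1, q_{-2}=1, q_{-1}=0):
  i=0: a_0=26, p_0 = 26*1 + 0 = 26, q_0 = 26*0 + 1 = 1.
  i=1: a_1=4, p_1 = 4*26 + 1 = 105, q_1 = 4*1 + 0 = 4.
  i=2: a_2=2, p_2 = 2*105 + 26 = 236, q_2 = 2*4 + 1 = 9.
  i=3: a_3=1, p_3 = 1*236 + 105 = 341, q_3 = 1*9 + 4 = 13.
  i=4: a_4=5, p_4 = 5*341 + 236 = 1941, q_4 = 5*13 + 9 = 74.
  i=5: a_5=7, p_5 = 7*1941 + 341 = 13928, q_5 = 7*74 + 13 = 531.
  i=6: a_6=3, p_6 = 3*13928 + 1941 = 43725, q_6 = 3*531 + 74 = 1667.
  i=7: a_7=7, p_7 = 7*43725 + 13928 = 320003, q_7 = 7*1667 + 531 = 12200.
  i=8: a_8=5, p_8 = 5*320003 + 43725 = 1643740, q_8 = 5*12200 + 1667 = 62667.
  i=9: a_9=1, p_9 = 1*1643740 + 320003 = 1963743, q_9 = 1*62667 + 12200 = 74867.
  i=10: a_10=2, p_10 = 2*1963743 + 1643740 = 5571226, q_10 = 2*74867 + 62667 = 212401.
  i=11: a_11=4, p_11 = 4*5571226 + 1963743 = 24248647, q_11 = 4*212401 + 74867 = 924471.
Check: 24248647^2 - 688*924471^2 = 587996881330609 - 587996881330608 = 1, so (x, y) = (24248647, 924471) solves the equation, and by the theorem it is the least positive solution.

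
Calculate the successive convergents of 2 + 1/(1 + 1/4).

Using the convergent recurrence p_i = a_i*p_{i-1} + p_{i-2}, q_i = a_i*q_{i-1} + q_{i-2} with p_{-2}=0, p_{-1}=1, q_{-2}=1, q_{-1}=0:
  i=0: a_0=2, p_0 = 2*1 + 0 = 2, q_0 = 2*0 + 1 = 1.
  i=1: a_1=1, p_1 = 1*2 + 1 = 3, q_1 = 1*1 + 0 = 1.
  i=2: a_2=4, p_2 = 4*3 + 2 = 14, q_2 = 4*1 + 1 = 5.

2/1, 3/1, 14/5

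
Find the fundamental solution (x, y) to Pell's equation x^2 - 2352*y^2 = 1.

(x, y) = (97, 2)

First expand sqrt(2352) as a continued fraction. With x_i = (sqrt(2352) + m_i)/d_i and (m_0, d_0) = (0, 1): a_0 = floor(sqrt(2352)) = 48, since 48^2 = 2304 <= 2352 < 2401 = 49^2.
Iterate m_{i+1} = d_i*a_i - m_i, d_{i+1} = (2352 - m_{i+1}^2)/d_i, a_{i+1} = floor((a_0 + m_{i+1})/d_{i+1}):
  m_1 = 1*48 - 0 = 48, d_1 = (2352 - 48^2)/1 = 48/1 = 48, a_1 = floor((48 + 48)/48) = 2.
  m_2 = 48*2 - 48 = 48, d_2 = (2352 - 48^2)/48 = 48/48 = 1, a_2 = floor((48 + 48)/1) = 96.
  m_3 = 1*96 - 48 = 48, d_3 = (2352 - 48^2)/1 = 48/1 = 48: (m_3, d_3) = (m_1, d_1) = (48, 48), so from here the quotients repeat a_1, a_2; the period length is 2.
So sqrt(2352) = [48; (2, 96)] with period length k = 2.
k is even, so the fundamental solution of x^2 - 2352y^2 = 1 is (p_{k-1}, q_{k-1}) = (p_1, q_1); compute convergents through index 1.
Convergents (p_i = a_i*p_{i-1} + p_{i-2}, q_i = a_i*q_{i-1} + q_{i-2} with p_{-2}=0, p_{-1}=1, q_{-2}=1, q_{-1}=0):
  i=0: a_0=48, p_0 = 48*1 + 0 = 48, q_0 = 48*0 + 1 = 1.
  i=1: a_1=2, p_1 = 2*48 + 1 = 97, q_1 = 2*1 + 0 = 2.
Check: 97^2 - 2352*2^2 = 9409 - 9408 = 1, so (x, y) = (97, 2) solves the equation, and by the theorem it is the least positive solution.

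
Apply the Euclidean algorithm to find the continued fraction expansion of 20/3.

[6; 1, 2]

Run the Euclidean algorithm on 20 and 3; the successive quotients are the partial quotients a_0, a_1, ... (each step inverts the fractional part left over by the previous one):
  20 = 6*3 + 2, so a_0 = 6.
  3 = 1*2 + 1, so a_1 = 1.
  2 = 2*1 + 0, so a_2 = 2.
The remainder reaches 0 after 3 divisions, so the expansion has 3 partial quotients, read off in order.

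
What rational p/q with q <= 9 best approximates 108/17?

Expand x = 108/17 as a continued fraction with the Euclidean algorithm:
  108 = 6*17 + 6, so a_0 = 6.
  17 = 2*6 + 5, so a_1 = 2.
  6 = 1*5 + 1, so a_2 = 1.
  5 = 5*1 + 0, so a_3 = 5.
so x = [6; 2, 1, 5].
Convergents (p_i = a_i*p_{i-1} + p_{i-2}, q_i = a_i*q_{i-1} + q_{i-2} with p_{-2}=0, p_{-1}=1, q_{-2}=1, q_{-1}=0), until the denominator exceeds 9:
  i=0: a_0=6, p_0 = 6*1 + 0 = 6, q_0 = 6*0 + 1 = 1.
  i=1: a_1=2, p_1 = 2*6 + 1 = 13, q_1 = 2*1 + 0 = 2.
  i=2: a_2=1, p_2 = 1*13 + 6 = 19, q_2 = 1*2 + 1 = 3.
  i=3: a_3=5, p_3 = 5*19 + 13 = 108, q_3 = 5*3 + 2 = 17.
q_3 = 17 > 9, so the last convergent with denominator <= 9 is p_2/q_2 = 19/3.
The closest fraction with denominator <= 9 is either p_2/q_2 or the intermediate fraction (k*p_2 + p_1)/(k*q_2 + q_1) with the largest k >= 1 whose denominator stays <= 9; these approach x as k grows, and every other convergent or intermediate fraction in range is farther away.
Largest k: floor((9 - q_1)/q_2) = floor((9 - 2)/3) = 2.
That gives (2*19 + 13)/(2*3 + 2) = 51/8.
Compare the errors: |x - 19/3| = |108*3 - 19*17|/(17*3) = 1/51, and |x - 51/8| = |108*8 - 51*17|/(17*8) = 3/136.
Cross-multiplying, 1*136 = 136 < 153 = 3*51, so 1/51 is smaller: the convergent 19/3 is closer to x than 51/8.

19/3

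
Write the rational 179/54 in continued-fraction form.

Run the Euclidean algorithm on 179 and 54; the successive quotients are the partial quotients a_0, a_1, ... (each step inverts the fractional part left over by the previous one):
  179 = 3*54 + 17, so a_0 = 3.
  54 = 3*17 + 3, so a_1 = 3.
  17 = 5*3 + 2, so a_2 = 5.
  3 = 1*2 + 1, so a_3 = 1.
  2 = 2*1 + 0, so a_4 = 2.
The remainder reaches 0 after 5 divisions, so the expansion has 5 partial quotients, read off in order.

[3; 3, 5, 1, 2]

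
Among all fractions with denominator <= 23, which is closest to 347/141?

Expand x = 347/141 as a continued fraction with the Euclidean algorithm:
  347 = 2*141 + 65, so a_0 = 2.
  141 = 2*65 + 11, so a_1 = 2.
  65 = 5*11 + 10, so a_2 = 5.
  11 = 1*10 + 1, so a_3 = 1.
  10 = 10*1 + 0, so a_4 = 10.
so x = [2; 2, 5, 1, 10].
Convergents (p_i = a_i*p_{i-1} + p_{i-2}, q_i = a_i*q_{i-1} + q_{i-2} with p_{-2}=0, p_{-1}=1, q_{-2}=1, q_{-1}=0), until the denominator exceeds 23:
  i=0: a_0=2, p_0 = 2*1 + 0 = 2, q_0 = 2*0 + 1 = 1.
  i=1: a_1=2, p_1 = 2*2 + 1 = 5, q_1 = 2*1 + 0 = 2.
  i=2: a_2=5, p_2 = 5*5 + 2 = 27, q_2 = 5*2 + 1 = 11.
  i=3: a_3=1, p_3 = 1*27 + 5 = 32, q_3 = 1*11 + 2 = 13.
  i=4: a_4=10, p_4 = 10*32 + 27 = 347, q_4 = 10*13 + 11 = 141.
q_4 = 141 > 23, so the last convergent with denominator <= 23 is p_3/q_3 = 32/13.
The closest fraction with denominator <= 23 is either p_3/q_3 or the intermediate fraction (k*p_3 + p_2)/(k*q_3 + q_2) with the largest k >= 1 whose denominator stays <= 23; these approach x as k grows, and every other convergent or intermediate fraction in range is farther away.
Largest k: floor((23 - q_2)/q_3) = floor((23 - 11)/13) = 0.
Since k = 0, no intermediate fraction beyond p_3/q_3 has denominator <= 23, so the convergent 32/13 is the closest (its error is |347*13 - 32*141|/(141*13) = 1/1833).

32/13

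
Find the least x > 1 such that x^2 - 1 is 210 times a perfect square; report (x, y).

First expand sqrt(210) as a continued fraction. With x_i = (sqrt(210) + m_i)/d_i and (m_0, d_0) = (0, 1): a_0 = floor(sqrt(210)) = 14, since 14^2 = 196 <= 210 < 225 = 15^2.
Iterate m_{i+1} = d_i*a_i - m_i, d_{i+1} = (210 - m_{i+1}^2)/d_i, a_{i+1} = floor((a_0 + m_{i+1})/d_{i+1}):
  m_1 = 1*14 - 0 = 14, d_1 = (210 - 14^2)/1 = 14/1 = 14, a_1 = floor((14 + 14)/14) = 2.
  m_2 = 14*2 - 14 = 14, d_2 = (210 - 14^2)/14 = 14/14 = 1, a_2 = floor((14 + 14)/1) = 28.
  m_3 = 1*28 - 14 = 14, d_3 = (210 - 14^2)/1 = 14/1 = 14: (m_3, d_3) = (m_1, d_1) = (14, 14), so from here the quotients repeat a_1, a_2; the period length is 2.
So sqrt(210) = [14; (2, 28)] with period length k = 2.
k is even, so the fundamental solution of x^2 - 210y^2 = 1 is (p_{k-1}, q_{k-1}) = (p_1, q_1); compute convergents through index 1.
Convergents (p_i = a_i*p_{i-1} + p_{i-2}, q_i = a_i*q_{i-1} + q_{i-2} with p_{-2}=0, p_{-1}=1, q_{-2}=1, q_{-1}=0):
  i=0: a_0=14, p_0 = 14*1 + 0 = 14, q_0 = 14*0 + 1 = 1.
  i=1: a_1=2, p_1 = 2*14 + 1 = 29, q_1 = 2*1 + 0 = 2.
Check: 29^2 - 210*2^2 = 841 - 840 = 1, so (x, y) = (29, 2) solves the equation, and by the theorem it is the least positive solution.

(x, y) = (29, 2)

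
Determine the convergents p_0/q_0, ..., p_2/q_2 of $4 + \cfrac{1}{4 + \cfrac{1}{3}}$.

4/1, 17/4, 55/13

Using the convergent recurrence p_i = a_i*p_{i-1} + p_{i-2}, q_i = a_i*q_{i-1} + q_{i-2} with p_{-2}=0, p_{-1}=1, q_{-2}=1, q_{-1}=0:
  i=0: a_0=4, p_0 = 4*1 + 0 = 4, q_0 = 4*0 + 1 = 1.
  i=1: a_1=4, p_1 = 4*4 + 1 = 17, q_1 = 4*1 + 0 = 4.
  i=2: a_2=3, p_2 = 3*17 + 4 = 55, q_2 = 3*4 + 1 = 13.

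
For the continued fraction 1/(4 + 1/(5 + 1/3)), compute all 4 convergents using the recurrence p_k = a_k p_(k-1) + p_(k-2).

Using the convergent recurrence p_i = a_i*p_{i-1} + p_{i-2}, q_i = a_i*q_{i-1} + q_{i-2} with p_{-2}=0, p_{-1}=1, q_{-2}=1, q_{-1}=0:
  i=0: a_0=0, p_0 = 0*1 + 0 = 0, q_0 = 0*0 + 1 = 1.
  i=1: a_1=4, p_1 = 4*0 + 1 = 1, q_1 = 4*1 + 0 = 4.
  i=2: a_2=5, p_2 = 5*1 + 0 = 5, q_2 = 5*4 + 1 = 21.
  i=3: a_3=3, p_3 = 3*5 + 1 = 16, q_3 = 3*21 + 4 = 67.

0/1, 1/4, 5/21, 16/67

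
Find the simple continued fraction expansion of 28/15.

[1; 1, 6, 2]

Run the Euclidean algorithm on 28 and 15; the successive quotients are the partial quotients a_0, a_1, ... (each step inverts the fractional part left over by the previous one):
  28 = 1*15 + 13, so a_0 = 1.
  15 = 1*13 + 2, so a_1 = 1.
  13 = 6*2 + 1, so a_2 = 6.
  2 = 2*1 + 0, so a_3 = 2.
The remainder reaches 0 after 4 divisions, so the expansion has 4 partial quotients, read off in order.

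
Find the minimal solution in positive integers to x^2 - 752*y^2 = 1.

(x, y) = (4607, 168)

First expand sqrt(752) as a continued fraction. With x_i = (sqrt(752) + m_i)/d_i and (m_0, d_0) = (0, 1): a_0 = floor(sqrt(752)) = 27, since 27^2 = 729 <= 752 < 784 = 28^2.
Iterate m_{i+1} = d_i*a_i - m_i, d_{i+1} = (752 - m_{i+1}^2)/d_i, a_{i+1} = floor((a_0 + m_{i+1})/d_{i+1}):
  m_1 = 1*27 - 0 = 27, d_1 = (752 - 27^2)/1 = 23/1 = 23, a_1 = floor((27 + 27)/23) = 2.
  m_2 = 23*2 - 27 = 19, d_2 = (752 - 19^2)/23 = 391/23 = 17, a_2 = floor((27 + 19)/17) = 2.
  m_3 = 17*2 - 19 = 15, d_3 = (752 - 15^2)/17 = 527/17 = 31, a_3 = floor((27 + 15)/31) = 1.
  m_4 = 31*1 - 15 = 16, d_4 = (752 - 16^2)/31 = 496/31 = 16, a_4 = floor((27 + 16)/16) = 2.
  m_5 = 16*2 - 16 = 16, d_5 = (752 - 16^2)/16 = 496/16 = 31, a_5 = floor((27 + 16)/31) = 1.
  m_6 = 31*1 - 16 = 15, d_6 = (752 - 15^2)/31 = 527/31 = 17, a_6 = floor((27 + 15)/17) = 2.
  m_7 = 17*2 - 15 = 19, d_7 = (752 - 19^2)/17 = 391/17 = 23, a_7 = floor((27 + 19)/23) = 2.
  m_8 = 23*2 - 19 = 27, d_8 = (752 - 27^2)/23 = 23/23 = 1, a_8 = floor((27 + 27)/1) = 54.
  m_9 = 1*54 - 27 = 27, d_9 = (752 - 27^2)/1 = 23/1 = 23: (m_9, d_9) = (m_1, d_1) = (27, 23), so from here the quotients repeat a_1, ..., a_8; the period length is 8.
So sqrt(752) = [27; (2, 2, 1, 2, 1, 2, 2, 54)] with period length k = 8.
k is even, so the fundamental solution of x^2 - 752y^2 = 1 is (p_{k-1}, q_{k-1}) = (p_7, q_7); compute convergents through index 7.
Convergents (p_i = a_i*p_{i-1} + p_{i-2}, q_i = a_i*q_{i-1} + q_{i-2} with p_{-2}=0, p_{-1}=1, q_{-2}=1, q_{-1}=0):
  i=0: a_0=27, p_0 = 27*1 + 0 = 27, q_0 = 27*0 + 1 = 1.
  i=1: a_1=2, p_1 = 2*27 + 1 = 55, q_1 = 2*1 + 0 = 2.
  i=2: a_2=2, p_2 = 2*55 + 27 = 137, q_2 = 2*2 + 1 = 5.
  i=3: a_3=1, p_3 = 1*137 + 55 = 192, q_3 = 1*5 + 2 = 7.
  i=4: a_4=2, p_4 = 2*192 + 137 = 521, q_4 = 2*7 + 5 = 19.
  i=5: a_5=1, p_5 = 1*521 + 192 = 713, q_5 = 1*19 + 7 = 26.
  i=6: a_6=2, p_6 = 2*713 + 521 = 1947, q_6 = 2*26 + 19 = 71.
  i=7: a_7=2, p_7 = 2*1947 + 713 = 4607, q_7 = 2*71 + 26 = 168.
Check: 4607^2 - 752*168^2 = 21224449 - 21224448 = 1, so (x, y) = (4607, 168) solves the equation, and by the theorem it is the least positive solution.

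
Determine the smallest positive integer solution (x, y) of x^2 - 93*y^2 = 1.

First expand sqrt(93) as a continued fraction. With x_i = (sqrt(93) + m_i)/d_i and (m_0, d_0) = (0, 1): a_0 = floor(sqrt(93)) = 9, since 9^2 = 81 <= 93 < 100 = 10^2.
Iterate m_{i+1} = d_i*a_i - m_i, d_{i+1} = (93 - m_{i+1}^2)/d_i, a_{i+1} = floor((a_0 + m_{i+1})/d_{i+1}):
  m_1 = 1*9 - 0 = 9, d_1 = (93 - 9^2)/1 = 12/1 = 12, a_1 = floor((9 + 9)/12) = 1.
  m_2 = 12*1 - 9 = 3, d_2 = (93 - 3^2)/12 = 84/12 = 7, a_2 = floor((9 + 3)/7) = 1.
  m_3 = 7*1 - 3 = 4, d_3 = (93 - 4^2)/7 = 77/7 = 11, a_3 = floor((9 + 4)/11) = 1.
  m_4 = 11*1 - 4 = 7, d_4 = (93 - 7^2)/11 = 44/11 = 4, a_4 = floor((9 + 7)/4) = 4.
  m_5 = 4*4 - 7 = 9, d_5 = (93 - 9^2)/4 = 12/4 = 3, a_5 = floor((9 + 9)/3) = 6.
  m_6 = 3*6 - 9 = 9, d_6 = (93 - 9^2)/3 = 12/3 = 4, a_6 = floor((9 + 9)/4) = 4.
  m_7 = 4*4 - 9 = 7, d_7 = (93 - 7^2)/4 = 44/4 = 11, a_7 = floor((9 + 7)/11) = 1.
  m_8 = 11*1 - 7 = 4, d_8 = (93 - 4^2)/11 = 77/11 = 7, a_8 = floor((9 + 4)/7) = 1.
  m_9 = 7*1 - 4 = 3, d_9 = (93 - 3^2)/7 = 84/7 = 12, a_9 = floor((9 + 3)/12) = 1.
  m_10 = 12*1 - 3 = 9, d_10 = (93 - 9^2)/12 = 12/12 = 1, a_10 = floor((9 + 9)/1) = 18.
  m_11 = 1*18 - 9 = 9, d_11 = (93 - 9^2)/1 = 12/1 = 12: (m_11, d_11) = (m_1, d_1) = (9, 12), so from here the quotients repeat a_1, ..., a_10; the period length is 10.
So sqrt(93) = [9; (1, 1, 1, 4, 6, 4, 1, 1, 1, 18)] with period length k = 10.
k is even, so the fundamental solution of x^2 - 93y^2 = 1 is (p_{k-1}, q_{k-1}) = (p_9, q_9); compute convergents through index 9.
Convergents (p_i = a_i*p_{i-1} + p_{i-2}, q_i = a_i*q_{i-1} + q_{i-2} with p_{-2}=0, p_{-1}=1, q_{-2}=1, q_{-1}=0):
  i=0: a_0=9, p_0 = 9*1 + 0 = 9, q_0 = 9*0 + 1 = 1.
  i=1: a_1=1, p_1 = 1*9 + 1 = 10, q_1 = 1*1 + 0 = 1.
  i=2: a_2=1, p_2 = 1*10 + 9 = 19, q_2 = 1*1 + 1 = 2.
  i=3: a_3=1, p_3 = 1*19 + 10 = 29, q_3 = 1*2 + 1 = 3.
  i=4: a_4=4, p_4 = 4*29 + 19 = 135, q_4 = 4*3 + 2 = 14.
  i=5: a_5=6, p_5 = 6*135 + 29 = 839, q_5 = 6*14 + 3 = 87.
  i=6: a_6=4, p_6 = 4*839 + 135 = 3491, q_6 = 4*87 + 14 = 362.
  i=7: a_7=1, p_7 = 1*3491 + 839 = 4330, q_7 = 1*362 + 87 = 449.
  i=8: a_8=1, p_8 = 1*4330 + 3491 = 7821, q_8 = 1*449 + 362 = 811.
  i=9: a_9=1, p_9 = 1*7821 + 4330 = 12151, q_9 = 1*811 + 449 = 1260.
Check: 12151^2 - 93*1260^2 = 147646801 - 147646800 = 1, so (x, y) = (12151, 1260) solves the equation, and by the theorem it is the least positive solution.

(x, y) = (12151, 1260)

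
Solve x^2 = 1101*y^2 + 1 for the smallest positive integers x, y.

First expand sqrt(1101) as a continued fraction. With x_i = (sqrt(1101) + m_i)/d_i and (m_0, d_0) = (0, 1): a_0 = floor(sqrt(1101)) = 33, since 33^2 = 1089 <= 1101 < 1156 = 34^2.
Iterate m_{i+1} = d_i*a_i - m_i, d_{i+1} = (1101 - m_{i+1}^2)/d_i, a_{i+1} = floor((a_0 + m_{i+1})/d_{i+1}):
  m_1 = 1*33 - 0 = 33, d_1 = (1101 - 33^2)/1 = 12/1 = 12, a_1 = floor((33 + 33)/12) = 5.
  m_2 = 12*5 - 33 = 27, d_2 = (1101 - 27^2)/12 = 372/12 = 31, a_2 = floor((33 + 27)/31) = 1.
  m_3 = 31*1 - 27 = 4, d_3 = (1101 - 4^2)/31 = 1085/31 = 35, a_3 = floor((33 + 4)/35) = 1.
  m_4 = 35*1 - 4 = 31, d_4 = (1101 - 31^2)/35 = 140/35 = 4, a_4 = floor((33 + 31)/4) = 16.
  m_5 = 4*16 - 31 = 33, d_5 = (1101 - 33^2)/4 = 12/4 = 3, a_5 = floor((33 + 33)/3) = 22.
  m_6 = 3*22 - 33 = 33, d_6 = (1101 - 33^2)/3 = 12/3 = 4, a_6 = floor((33 + 33)/4) = 16.
  m_7 = 4*16 - 33 = 31, d_7 = (1101 - 31^2)/4 = 140/4 = 35, a_7 = floor((33 + 31)/35) = 1.
  m_8 = 35*1 - 31 = 4, d_8 = (1101 - 4^2)/35 = 1085/35 = 31, a_8 = floor((33 + 4)/31) = 1.
  m_9 = 31*1 - 4 = 27, d_9 = (1101 - 27^2)/31 = 372/31 = 12, a_9 = floor((33 + 27)/12) = 5.
  m_10 = 12*5 - 27 = 33, d_10 = (1101 - 33^2)/12 = 12/12 = 1, a_10 = floor((33 + 33)/1) = 66.
  m_11 = 1*66 - 33 = 33, d_11 = (1101 - 33^2)/1 = 12/1 = 12: (m_11, d_11) = (m_1, d_1) = (33, 12), so from here the quotients repeat a_1, ..., a_10; the period length is 10.
So sqrt(1101) = [33; (5, 1, 1, 16, 22, 16, 1, 1, 5, 66)] with period length k = 10.
k is even, so the fundamental solution of x^2 - 1101y^2 = 1 is (p_{k-1}, q_{k-1}) = (p_9, q_9); compute convergents through index 9.
Convergents (p_i = a_i*p_{i-1} + p_{i-2}, q_i = a_i*q_{i-1} + q_{i-2} with p_{-2}=0, p_{-1}=1, q_{-2}=1, q_{-1}=0):
  i=0: a_0=33, p_0 = 33*1 + 0 = 33, q_0 = 33*0 + 1 = 1.
  i=1: a_1=5, p_1 = 5*33 + 1 = 166, q_1 = 5*1 + 0 = 5.
  i=2: a_2=1, p_2 = 1*166 + 33 = 199, q_2 = 1*5 + 1 = 6.
  i=3: a_3=1, p_3 = 1*199 + 166 = 365, q_3 = 1*6 + 5 = 11.
  i=4: a_4=16, p_4 = 16*365 + 199 = 6039, q_4 = 16*11 + 6 = 182.
  i=5: a_5=22, p_5 = 22*6039 + 365 = 133223, q_5 = 22*182 + 11 = 4015.
  i=6: a_6=16, p_6 = 16*133223 + 6039 = 2137607, q_6 = 16*4015 + 182 = 64422.
  i=7: a_7=1, p_7 = 1*2137607 + 133223 = 2270830, q_7 = 1*64422 + 4015 = 68437.
  i=8: a_8=1, p_8 = 1*2270830 + 2137607 = 4408437, q_8 = 1*68437 + 64422 = 132859.
  i=9: a_9=5, p_9 = 5*4408437 + 2270830 = 24313015, q_9 = 5*132859 + 68437 = 732732.
Check: 24313015^2 - 1101*732732^2 = 591122698390225 - 591122698390224 = 1, so (x, y) = (24313015, 732732) solves the equation, and by the theorem it is the least positive solution.

(x, y) = (24313015, 732732)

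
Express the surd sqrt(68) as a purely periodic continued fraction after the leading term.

Write x_i = (sqrt(68) + m_i)/d_i with (m_0, d_0) = (0, 1). a_0 = floor(sqrt(68)) = 8, since 8^2 = 64 <= 68 < 81 = 9^2.
Iterate m_{i+1} = d_i*a_i - m_i, d_{i+1} = (68 - m_{i+1}^2)/d_i, a_{i+1} = floor((a_0 + m_{i+1})/d_{i+1}):
  m_1 = 1*8 - 0 = 8, d_1 = (68 - 8^2)/1 = 4/1 = 4, a_1 = floor((8 + 8)/4) = 4.
  m_2 = 4*4 - 8 = 8, d_2 = (68 - 8^2)/4 = 4/4 = 1, a_2 = floor((8 + 8)/1) = 16.
  m_3 = 1*16 - 8 = 8, d_3 = (68 - 8^2)/1 = 4/1 = 4: (m_3, d_3) = (m_1, d_1) = (8, 4), so from here the quotients repeat a_1, a_2; the period length is 2.
Hence the expansion of sqrt(68) is a_0 = 8 followed by the repeating block 4, 16 (period 2).

[8; (4, 16)]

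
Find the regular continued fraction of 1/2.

Run the Euclidean algorithm on 1 and 2; the successive quotients are the partial quotients a_0, a_1, ... (each step inverts the fractional part left over by the previous one):
  1 = 0*2 + 1, so a_0 = 0.
  2 = 2*1 + 0, so a_1 = 2.
The remainder reaches 0 after 2 divisions, so the expansion has 2 partial quotients, read off in order.

[0; 2]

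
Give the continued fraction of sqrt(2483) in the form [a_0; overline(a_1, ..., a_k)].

[49; overline(1, 4, 1, 6, 1, 4, 1, 98)]

Write x_i = (sqrt(2483) + m_i)/d_i with (m_0, d_0) = (0, 1). a_0 = floor(sqrt(2483)) = 49, since 49^2 = 2401 <= 2483 < 2500 = 50^2.
Iterate m_{i+1} = d_i*a_i - m_i, d_{i+1} = (2483 - m_{i+1}^2)/d_i, a_{i+1} = floor((a_0 + m_{i+1})/d_{i+1}):
  m_1 = 1*49 - 0 = 49, d_1 = (2483 - 49^2)/1 = 82/1 = 82, a_1 = floor((49 + 49)/82) = 1.
  m_2 = 82*1 - 49 = 33, d_2 = (2483 - 33^2)/82 = 1394/82 = 17, a_2 = floor((49 + 33)/17) = 4.
  m_3 = 17*4 - 33 = 35, d_3 = (2483 - 35^2)/17 = 1258/17 = 74, a_3 = floor((49 + 35)/74) = 1.
  m_4 = 74*1 - 35 = 39, d_4 = (2483 - 39^2)/74 = 962/74 = 13, a_4 = floor((49 + 39)/13) = 6.
  m_5 = 13*6 - 39 = 39, d_5 = (2483 - 39^2)/13 = 962/13 = 74, a_5 = floor((49 + 39)/74) = 1.
  m_6 = 74*1 - 39 = 35, d_6 = (2483 - 35^2)/74 = 1258/74 = 17, a_6 = floor((49 + 35)/17) = 4.
  m_7 = 17*4 - 35 = 33, d_7 = (2483 - 33^2)/17 = 1394/17 = 82, a_7 = floor((49 + 33)/82) = 1.
  m_8 = 82*1 - 33 = 49, d_8 = (2483 - 49^2)/82 = 82/82 = 1, a_8 = floor((49 + 49)/1) = 98.
  m_9 = 1*98 - 49 = 49, d_9 = (2483 - 49^2)/1 = 82/1 = 82: (m_9, d_9) = (m_1, d_1) = (49, 82), so from here the quotients repeat a_1, ..., a_8; the period length is 8.
Hence the expansion of sqrt(2483) is a_0 = 49 followed by the repeating block 1, 4, 1, 6, 1, 4, 1, 98 (period 8).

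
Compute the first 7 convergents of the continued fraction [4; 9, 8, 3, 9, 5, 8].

4/1, 37/9, 300/73, 937/228, 8733/2125, 44602/10853, 365549/88949

Using the convergent recurrence p_i = a_i*p_{i-1} + p_{i-2}, q_i = a_i*q_{i-1} + q_{i-2} with p_{-2}=0, p_{-1}=1, q_{-2}=1, q_{-1}=0:
  i=0: a_0=4, p_0 = 4*1 + 0 = 4, q_0 = 4*0 + 1 = 1.
  i=1: a_1=9, p_1 = 9*4 + 1 = 37, q_1 = 9*1 + 0 = 9.
  i=2: a_2=8, p_2 = 8*37 + 4 = 300, q_2 = 8*9 + 1 = 73.
  i=3: a_3=3, p_3 = 3*300 + 37 = 937, q_3 = 3*73 + 9 = 228.
  i=4: a_4=9, p_4 = 9*937 + 300 = 8733, q_4 = 9*228 + 73 = 2125.
  i=5: a_5=5, p_5 = 5*8733 + 937 = 44602, q_5 = 5*2125 + 228 = 10853.
  i=6: a_6=8, p_6 = 8*44602 + 8733 = 365549, q_6 = 8*10853 + 2125 = 88949.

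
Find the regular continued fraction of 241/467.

[0; 1, 1, 15, 15]

Run the Euclidean algorithm on 241 and 467; the successive quotients are the partial quotients a_0, a_1, ... (each step inverts the fractional part left over by the previous one):
  241 = 0*467 + 241, so a_0 = 0.
  467 = 1*241 + 226, so a_1 = 1.
  241 = 1*226 + 15, so a_2 = 1.
  226 = 15*15 + 1, so a_3 = 15.
  15 = 15*1 + 0, so a_4 = 15.
The remainder reaches 0 after 5 divisions, so the expansion has 5 partial quotients, read off in order.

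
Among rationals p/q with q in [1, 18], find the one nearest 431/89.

63/13

Expand x = 431/89 as a continued fraction with the Euclidean algorithm:
  431 = 4*89 + 75, so a_0 = 4.
  89 = 1*75 + 14, so a_1 = 1.
  75 = 5*14 + 5, so a_2 = 5.
  14 = 2*5 + 4, so a_3 = 2.
  5 = 1*4 + 1, so a_4 = 1.
  4 = 4*1 + 0, so a_5 = 4.
so x = [4; 1, 5, 2, 1, 4].
Convergents (p_i = a_i*p_{i-1} + p_{i-2}, q_i = a_i*q_{i-1} + q_{i-2} with p_{-2}=0, p_{-1}=1, q_{-2}=1, q_{-1}=0), until the denominator exceeds 18:
  i=0: a_0=4, p_0 = 4*1 + 0 = 4, q_0 = 4*0 + 1 = 1.
  i=1: a_1=1, p_1 = 1*4 + 1 = 5, q_1 = 1*1 + 0 = 1.
  i=2: a_2=5, p_2 = 5*5 + 4 = 29, q_2 = 5*1 + 1 = 6.
  i=3: a_3=2, p_3 = 2*29 + 5 = 63, q_3 = 2*6 + 1 = 13.
  i=4: a_4=1, p_4 = 1*63 + 29 = 92, q_4 = 1*13 + 6 = 19.
q_4 = 19 > 18, so the last convergent with denominator <= 18 is p_3/q_3 = 63/13.
The closest fraction with denominator <= 18 is either p_3/q_3 or the intermediate fraction (k*p_3 + p_2)/(k*q_3 + q_2) with the largest k >= 1 whose denominator stays <= 18; these approach x as k grows, and every other convergent or intermediate fraction in range is farther away.
Largest k: floor((18 - q_2)/q_3) = floor((18 - 6)/13) = 0.
Since k = 0, no intermediate fraction beyond p_3/q_3 has denominator <= 18, so the convergent 63/13 is the closest (its error is |431*13 - 63*89|/(89*13) = 4/1157).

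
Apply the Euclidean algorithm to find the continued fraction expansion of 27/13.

[2; 13]

Run the Euclidean algorithm on 27 and 13; the successive quotients are the partial quotients a_0, a_1, ... (each step inverts the fractional part left over by the previous one):
  27 = 2*13 + 1, so a_0 = 2.
  13 = 13*1 + 0, so a_1 = 13.
The remainder reaches 0 after 2 divisions, so the expansion has 2 partial quotients, read off in order.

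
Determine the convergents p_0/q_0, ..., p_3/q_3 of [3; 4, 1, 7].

3/1, 13/4, 16/5, 125/39

Using the convergent recurrence p_i = a_i*p_{i-1} + p_{i-2}, q_i = a_i*q_{i-1} + q_{i-2} with p_{-2}=0, p_{-1}=1, q_{-2}=1, q_{-1}=0:
  i=0: a_0=3, p_0 = 3*1 + 0 = 3, q_0 = 3*0 + 1 = 1.
  i=1: a_1=4, p_1 = 4*3 + 1 = 13, q_1 = 4*1 + 0 = 4.
  i=2: a_2=1, p_2 = 1*13 + 3 = 16, q_2 = 1*4 + 1 = 5.
  i=3: a_3=7, p_3 = 7*16 + 13 = 125, q_3 = 7*5 + 4 = 39.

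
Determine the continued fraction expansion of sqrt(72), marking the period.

Write x_i = (sqrt(72) + m_i)/d_i with (m_0, d_0) = (0, 1). a_0 = floor(sqrt(72)) = 8, since 8^2 = 64 <= 72 < 81 = 9^2.
Iterate m_{i+1} = d_i*a_i - m_i, d_{i+1} = (72 - m_{i+1}^2)/d_i, a_{i+1} = floor((a_0 + m_{i+1})/d_{i+1}):
  m_1 = 1*8 - 0 = 8, d_1 = (72 - 8^2)/1 = 8/1 = 8, a_1 = floor((8 + 8)/8) = 2.
  m_2 = 8*2 - 8 = 8, d_2 = (72 - 8^2)/8 = 8/8 = 1, a_2 = floor((8 + 8)/1) = 16.
  m_3 = 1*16 - 8 = 8, d_3 = (72 - 8^2)/1 = 8/1 = 8: (m_3, d_3) = (m_1, d_1) = (8, 8), so from here the quotients repeat a_1, a_2; the period length is 2.
Hence the expansion of sqrt(72) is a_0 = 8 followed by the repeating block 2, 16 (period 2).

[8; (2, 16)]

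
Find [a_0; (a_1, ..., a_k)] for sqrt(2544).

Write x_i = (sqrt(2544) + m_i)/d_i with (m_0, d_0) = (0, 1). a_0 = floor(sqrt(2544)) = 50, since 50^2 = 2500 <= 2544 < 2601 = 51^2.
Iterate m_{i+1} = d_i*a_i - m_i, d_{i+1} = (2544 - m_{i+1}^2)/d_i, a_{i+1} = floor((a_0 + m_{i+1})/d_{i+1}):
  m_1 = 1*50 - 0 = 50, d_1 = (2544 - 50^2)/1 = 44/1 = 44, a_1 = floor((50 + 50)/44) = 2.
  m_2 = 44*2 - 50 = 38, d_2 = (2544 - 38^2)/44 = 1100/44 = 25, a_2 = floor((50 + 38)/25) = 3.
  m_3 = 25*3 - 38 = 37, d_3 = (2544 - 37^2)/25 = 1175/25 = 47, a_3 = floor((50 + 37)/47) = 1.
  m_4 = 47*1 - 37 = 10, d_4 = (2544 - 10^2)/47 = 2444/47 = 52, a_4 = floor((50 + 10)/52) = 1.
  m_5 = 52*1 - 10 = 42, d_5 = (2544 - 42^2)/52 = 780/52 = 15, a_5 = floor((50 + 42)/15) = 6.
  m_6 = 15*6 - 42 = 48, d_6 = (2544 - 48^2)/15 = 240/15 = 16, a_6 = floor((50 + 48)/16) = 6.
  m_7 = 16*6 - 48 = 48, d_7 = (2544 - 48^2)/16 = 240/16 = 15, a_7 = floor((50 + 48)/15) = 6.
  m_8 = 15*6 - 48 = 42, d_8 = (2544 - 42^2)/15 = 780/15 = 52, a_8 = floor((50 + 42)/52) = 1.
  m_9 = 52*1 - 42 = 10, d_9 = (2544 - 10^2)/52 = 2444/52 = 47, a_9 = floor((50 + 10)/47) = 1.
  m_10 = 47*1 - 10 = 37, d_10 = (2544 - 37^2)/47 = 1175/47 = 25, a_10 = floor((50 + 37)/25) = 3.
  m_11 = 25*3 - 37 = 38, d_11 = (2544 - 38^2)/25 = 1100/25 = 44, a_11 = floor((50 + 38)/44) = 2.
  m_12 = 44*2 - 38 = 50, d_12 = (2544 - 50^2)/44 = 44/44 = 1, a_12 = floor((50 + 50)/1) = 100.
  m_13 = 1*100 - 50 = 50, d_13 = (2544 - 50^2)/1 = 44/1 = 44: (m_13, d_13) = (m_1, d_1) = (50, 44), so from here the quotients repeat a_1, ..., a_12; the period length is 12.
Hence the expansion of sqrt(2544) is a_0 = 50 followed by the repeating block 2, 3, 1, 1, 6, 6, 6, 1, 1, 3, 2, 100 (period 12).

[50; (2, 3, 1, 1, 6, 6, 6, 1, 1, 3, 2, 100)]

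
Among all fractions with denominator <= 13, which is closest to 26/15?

Expand x = 26/15 as a continued fraction with the Euclidean algorithm:
  26 = 1*15 + 11, so a_0 = 1.
  15 = 1*11 + 4, so a_1 = 1.
  11 = 2*4 + 3, so a_2 = 2.
  4 = 1*3 + 1, so a_3 = 1.
  3 = 3*1 + 0, so a_4 = 3.
so x = [1; 1, 2, 1, 3].
Convergents (p_i = a_i*p_{i-1} + p_{i-2}, q_i = a_i*q_{i-1} + q_{i-2} with p_{-2}=0, p_{-1}=1, q_{-2}=1, q_{-1}=0), until the denominator exceeds 13:
  i=0: a_0=1, p_0 = 1*1 + 0 = 1, q_0 = 1*0 + 1 = 1.
  i=1: a_1=1, p_1 = 1*1 + 1 = 2, q_1 = 1*1 + 0 = 1.
  i=2: a_2=2, p_2 = 2*2 + 1 = 5, q_2 = 2*1 + 1 = 3.
  i=3: a_3=1, p_3 = 1*5 + 2 = 7, q_3 = 1*3 + 1 = 4.
  i=4: a_4=3, p_4 = 3*7 + 5 = 26, q_4 = 3*4 + 3 = 15.
q_4 = 15 > 13, so the last convergent with denominator <= 13 is p_3/q_3 = 7/4.
The closest fraction with denominator <= 13 is either p_3/q_3 or the intermediate fraction (k*p_3 + p_2)/(k*q_3 + q_2) with the largest k >= 1 whose denominator stays <= 13; these approach x as k grows, and every other convergent or intermediate fraction in range is farther away.
Largest k: floor((13 - q_2)/q_3) = floor((13 - 3)/4) = 2.
That gives (2*7 + 5)/(2*4 + 3) = 19/11.
Compare the errors: |x - 7/4| = |26*4 - 7*15|/(15*4) = 1/60, and |x - 19/11| = |26*11 - 19*15|/(15*11) = 1/165.
Cross-multiplying, 1*60 = 60 < 165 = 1*165, so 1/165 is smaller: the intermediate fraction 19/11 is closer to x than 7/4.

19/11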